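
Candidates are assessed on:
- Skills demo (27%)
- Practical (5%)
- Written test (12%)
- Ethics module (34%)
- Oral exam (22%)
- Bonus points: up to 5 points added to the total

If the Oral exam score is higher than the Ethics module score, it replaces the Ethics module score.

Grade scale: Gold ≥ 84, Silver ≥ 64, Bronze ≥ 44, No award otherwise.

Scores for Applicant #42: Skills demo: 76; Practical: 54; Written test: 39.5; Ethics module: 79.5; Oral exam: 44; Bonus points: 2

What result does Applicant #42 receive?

Oral exam (44) ≤ Ethics module (79.5), so Ethics module stays at 79.5.
Weighted total:
  Skills demo 76 × 0.27 = 20.52
  Practical 54 × 0.05 = 2.7
  Written test 39.5 × 0.12 = 4.74
  Ethics module 79.5 × 0.34 = 27.03
  Oral exam 44 × 0.22 = 9.68
Sum = 64.67
Bonus points: 64.67 + 2 = 66.67
66.67 is ≥ 64 and < 84 → Silver

Silver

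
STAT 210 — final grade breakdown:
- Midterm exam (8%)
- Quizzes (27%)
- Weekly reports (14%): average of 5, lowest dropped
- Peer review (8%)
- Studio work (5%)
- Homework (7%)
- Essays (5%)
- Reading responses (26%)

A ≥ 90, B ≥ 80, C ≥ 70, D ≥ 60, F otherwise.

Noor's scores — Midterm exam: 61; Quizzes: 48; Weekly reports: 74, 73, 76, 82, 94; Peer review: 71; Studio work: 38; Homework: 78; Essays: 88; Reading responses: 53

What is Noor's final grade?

Weekly reports: drop 73 → average of remaining 4 = 326/4 = 81.5
Weighted total:
  Midterm exam 61 × 0.08 = 4.88
  Quizzes 48 × 0.27 = 12.96
  Weekly reports 81.5 × 0.14 = 11.41
  Peer review 71 × 0.08 = 5.68
  Studio work 38 × 0.05 = 1.9
  Homework 78 × 0.07 = 5.46
  Essays 88 × 0.05 = 4.4
  Reading responses 53 × 0.26 = 13.78
Sum = 60.47
60.47 is ≥ 60 and < 70 → D

D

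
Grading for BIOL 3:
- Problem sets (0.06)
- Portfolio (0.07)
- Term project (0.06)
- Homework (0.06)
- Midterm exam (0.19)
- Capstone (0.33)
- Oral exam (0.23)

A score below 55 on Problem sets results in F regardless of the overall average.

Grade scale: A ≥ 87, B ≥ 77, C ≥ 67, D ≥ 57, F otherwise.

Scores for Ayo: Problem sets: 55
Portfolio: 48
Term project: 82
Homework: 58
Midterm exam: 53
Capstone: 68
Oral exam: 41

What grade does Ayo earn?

D

Problem sets score 55 ≥ 55: minimum met.
Weighted total:
  Problem sets 55 × 0.06 = 3.3
  Portfolio 48 × 0.07 = 3.36
  Term project 82 × 0.06 = 4.92
  Homework 58 × 0.06 = 3.48
  Midterm exam 53 × 0.19 = 10.07
  Capstone 68 × 0.33 = 22.44
  Oral exam 41 × 0.23 = 9.43
Sum = 57
57 is ≥ 57 and < 67 → D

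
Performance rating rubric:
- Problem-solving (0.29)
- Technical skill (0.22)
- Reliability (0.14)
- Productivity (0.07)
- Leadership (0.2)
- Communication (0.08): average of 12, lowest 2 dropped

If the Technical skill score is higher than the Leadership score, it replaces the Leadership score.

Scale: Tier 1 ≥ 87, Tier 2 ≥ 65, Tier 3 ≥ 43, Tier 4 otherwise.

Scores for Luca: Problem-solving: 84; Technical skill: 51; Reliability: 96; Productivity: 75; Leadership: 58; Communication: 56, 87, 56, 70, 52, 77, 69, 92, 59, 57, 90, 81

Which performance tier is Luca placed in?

Tier 2

Communication: drop 52, 56 → average of remaining 10 = 738/10 = 73.8
Technical skill (51) ≤ Leadership (58), so Leadership stays at 58.
Weighted total:
  Problem-solving 84 × 0.29 = 24.36
  Technical skill 51 × 0.22 = 11.22
  Reliability 96 × 0.14 = 13.44
  Productivity 75 × 0.07 = 5.25
  Leadership 58 × 0.2 = 11.6
  Communication 73.8 × 0.08 = 5.904
Sum = 71.774
71.774 is ≥ 65 and < 87 → Tier 2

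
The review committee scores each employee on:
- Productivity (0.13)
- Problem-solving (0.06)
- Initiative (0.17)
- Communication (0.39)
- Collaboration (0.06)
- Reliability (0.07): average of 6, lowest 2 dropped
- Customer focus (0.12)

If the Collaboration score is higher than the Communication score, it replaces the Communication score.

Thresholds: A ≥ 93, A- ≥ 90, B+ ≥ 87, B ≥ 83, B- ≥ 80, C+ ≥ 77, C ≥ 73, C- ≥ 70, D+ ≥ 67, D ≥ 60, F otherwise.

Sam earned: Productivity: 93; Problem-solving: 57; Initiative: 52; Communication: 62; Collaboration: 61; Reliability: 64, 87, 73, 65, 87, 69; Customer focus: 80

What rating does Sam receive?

Reliability: drop 64, 65 → average of remaining 4 = 316/4 = 79
Collaboration (61) ≤ Communication (62), so Communication stays at 62.
Weighted total:
  Productivity 93 × 0.13 = 12.09
  Problem-solving 57 × 0.06 = 3.42
  Initiative 52 × 0.17 = 8.84
  Communication 62 × 0.39 = 24.18
  Collaboration 61 × 0.06 = 3.66
  Reliability 79 × 0.07 = 5.53
  Customer focus 80 × 0.12 = 9.6
Sum = 67.32
67.32 is ≥ 67 and < 70 → D+

D+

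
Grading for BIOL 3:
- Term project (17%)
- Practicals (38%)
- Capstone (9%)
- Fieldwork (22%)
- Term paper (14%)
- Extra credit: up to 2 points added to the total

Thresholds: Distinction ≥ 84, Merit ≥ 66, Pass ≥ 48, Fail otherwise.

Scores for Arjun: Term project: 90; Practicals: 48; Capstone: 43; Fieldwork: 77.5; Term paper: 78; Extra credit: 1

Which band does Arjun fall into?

Merit

Weighted total:
  Term project 90 × 0.17 = 15.3
  Practicals 48 × 0.38 = 18.24
  Capstone 43 × 0.09 = 3.87
  Fieldwork 77.5 × 0.22 = 17.05
  Term paper 78 × 0.14 = 10.92
Sum = 65.38
Extra credit: 65.38 + 1 = 66.38
66.38 is ≥ 66 and < 84 → Merit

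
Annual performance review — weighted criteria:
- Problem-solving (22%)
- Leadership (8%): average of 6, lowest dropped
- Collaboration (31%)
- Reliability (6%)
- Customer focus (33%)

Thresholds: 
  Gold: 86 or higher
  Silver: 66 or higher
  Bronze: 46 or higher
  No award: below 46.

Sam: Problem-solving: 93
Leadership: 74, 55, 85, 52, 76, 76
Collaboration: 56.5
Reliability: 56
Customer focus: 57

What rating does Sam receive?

Leadership: drop 52 → average of remaining 5 = 366/5 = 73.2
Weighted total:
  Problem-solving 93 × 0.22 = 20.46
  Leadership 73.2 × 0.08 = 5.856
  Collaboration 56.5 × 0.31 = 17.515
  Reliability 56 × 0.06 = 3.36
  Customer focus 57 × 0.33 = 18.81
Sum = 66.001
66.001 is ≥ 66 and < 86 → Silver

Silver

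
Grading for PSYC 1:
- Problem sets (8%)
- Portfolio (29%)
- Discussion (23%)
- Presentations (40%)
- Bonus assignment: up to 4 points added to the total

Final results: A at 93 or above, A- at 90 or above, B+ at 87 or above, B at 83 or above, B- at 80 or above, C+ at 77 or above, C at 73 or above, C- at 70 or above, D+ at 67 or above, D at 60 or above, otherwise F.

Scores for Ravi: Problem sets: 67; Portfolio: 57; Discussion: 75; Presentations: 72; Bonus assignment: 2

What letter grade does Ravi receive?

Weighted total:
  Problem sets 67 × 0.08 = 5.36
  Portfolio 57 × 0.29 = 16.53
  Discussion 75 × 0.23 = 17.25
  Presentations 72 × 0.4 = 28.8
Sum = 67.94
Bonus assignment: 67.94 + 2 = 69.94
69.94 is ≥ 67 and < 70 → D+

D+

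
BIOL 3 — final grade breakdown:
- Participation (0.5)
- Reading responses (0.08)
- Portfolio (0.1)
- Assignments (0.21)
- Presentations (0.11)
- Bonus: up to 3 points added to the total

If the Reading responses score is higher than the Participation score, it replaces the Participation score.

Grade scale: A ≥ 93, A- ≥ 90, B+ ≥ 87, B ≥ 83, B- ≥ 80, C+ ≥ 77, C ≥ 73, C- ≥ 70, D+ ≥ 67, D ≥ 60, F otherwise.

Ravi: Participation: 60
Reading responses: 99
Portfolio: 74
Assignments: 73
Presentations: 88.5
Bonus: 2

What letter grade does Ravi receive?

A-

Reading responses (99) > Participation (60), so Participation counts as 99.
Weighted total:
  Participation 99 × 0.5 = 49.5
  Reading responses 99 × 0.08 = 7.92
  Portfolio 74 × 0.1 = 7.4
  Assignments 73 × 0.21 = 15.33
  Presentations 88.5 × 0.11 = 9.735
Sum = 89.885
Bonus: 89.885 + 2 = 91.885
91.885 is ≥ 90 and < 93 → A-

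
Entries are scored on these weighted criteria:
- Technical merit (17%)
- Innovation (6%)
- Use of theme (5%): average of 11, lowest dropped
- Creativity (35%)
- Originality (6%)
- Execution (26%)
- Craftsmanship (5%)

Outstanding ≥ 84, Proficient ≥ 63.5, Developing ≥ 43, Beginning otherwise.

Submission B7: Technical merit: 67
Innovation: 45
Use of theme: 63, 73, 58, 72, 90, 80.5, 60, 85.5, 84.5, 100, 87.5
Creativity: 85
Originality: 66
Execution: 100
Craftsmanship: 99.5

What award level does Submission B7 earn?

Use of theme: drop 58 → average of remaining 10 = 796/10 = 79.6
Weighted total:
  Technical merit 67 × 0.17 = 11.39
  Innovation 45 × 0.06 = 2.7
  Use of theme 79.6 × 0.05 = 3.98
  Creativity 85 × 0.35 = 29.75
  Originality 66 × 0.06 = 3.96
  Execution 100 × 0.26 = 26
  Craftsmanship 99.5 × 0.05 = 4.975
Sum = 82.755
82.755 is ≥ 63.5 and < 84 → Proficient

Proficient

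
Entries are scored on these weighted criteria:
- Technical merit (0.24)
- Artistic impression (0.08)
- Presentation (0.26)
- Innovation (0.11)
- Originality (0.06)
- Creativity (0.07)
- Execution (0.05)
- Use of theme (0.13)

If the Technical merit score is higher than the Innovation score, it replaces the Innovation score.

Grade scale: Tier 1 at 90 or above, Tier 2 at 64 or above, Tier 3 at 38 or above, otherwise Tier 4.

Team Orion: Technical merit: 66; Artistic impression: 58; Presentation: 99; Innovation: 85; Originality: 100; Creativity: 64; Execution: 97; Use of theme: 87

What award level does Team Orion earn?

Technical merit (66) ≤ Innovation (85), so Innovation stays at 85.
Weighted total:
  Technical merit 66 × 0.24 = 15.84
  Artistic impression 58 × 0.08 = 4.64
  Presentation 99 × 0.26 = 25.74
  Innovation 85 × 0.11 = 9.35
  Originality 100 × 0.06 = 6
  Creativity 64 × 0.07 = 4.48
  Execution 97 × 0.05 = 4.85
  Use of theme 87 × 0.13 = 11.31
Sum = 82.21
82.21 is ≥ 64 and < 90 → Tier 2

Tier 2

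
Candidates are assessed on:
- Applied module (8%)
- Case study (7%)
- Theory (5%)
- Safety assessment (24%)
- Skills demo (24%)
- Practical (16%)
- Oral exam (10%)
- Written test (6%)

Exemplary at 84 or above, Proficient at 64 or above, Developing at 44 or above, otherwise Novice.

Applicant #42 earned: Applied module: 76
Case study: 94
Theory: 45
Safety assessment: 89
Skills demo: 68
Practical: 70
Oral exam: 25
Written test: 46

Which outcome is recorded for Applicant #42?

Proficient

Weighted total:
  Applied module 76 × 0.08 = 6.08
  Case study 94 × 0.07 = 6.58
  Theory 45 × 0.05 = 2.25
  Safety assessment 89 × 0.24 = 21.36
  Skills demo 68 × 0.24 = 16.32
  Practical 70 × 0.16 = 11.2
  Oral exam 25 × 0.1 = 2.5
  Written test 46 × 0.06 = 2.76
Sum = 69.05
69.05 is ≥ 64 and < 84 → Proficient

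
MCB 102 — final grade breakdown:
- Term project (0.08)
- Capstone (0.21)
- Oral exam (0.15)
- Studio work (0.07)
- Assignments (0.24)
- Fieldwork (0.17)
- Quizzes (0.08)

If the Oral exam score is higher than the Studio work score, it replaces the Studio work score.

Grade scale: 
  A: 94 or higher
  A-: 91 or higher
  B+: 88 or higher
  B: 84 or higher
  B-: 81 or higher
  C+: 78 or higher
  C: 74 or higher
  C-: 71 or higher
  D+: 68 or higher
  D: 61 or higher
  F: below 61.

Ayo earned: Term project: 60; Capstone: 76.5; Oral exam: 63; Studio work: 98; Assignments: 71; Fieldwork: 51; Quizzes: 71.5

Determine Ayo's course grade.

Oral exam (63) ≤ Studio work (98), so Studio work stays at 98.
Weighted total:
  Term project 60 × 0.08 = 4.8
  Capstone 76.5 × 0.21 = 16.065
  Oral exam 63 × 0.15 = 9.45
  Studio work 98 × 0.07 = 6.86
  Assignments 71 × 0.24 = 17.04
  Fieldwork 51 × 0.17 = 8.67
  Quizzes 71.5 × 0.08 = 5.72
Sum = 68.605
68.605 is ≥ 68 and < 71 → D+

D+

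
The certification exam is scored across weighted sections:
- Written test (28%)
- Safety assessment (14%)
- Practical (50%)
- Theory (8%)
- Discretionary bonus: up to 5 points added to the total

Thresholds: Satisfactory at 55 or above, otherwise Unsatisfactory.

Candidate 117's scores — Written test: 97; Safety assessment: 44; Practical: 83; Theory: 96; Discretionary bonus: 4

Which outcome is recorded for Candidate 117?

Weighted total:
  Written test 97 × 0.28 = 27.16
  Safety assessment 44 × 0.14 = 6.16
  Practical 83 × 0.5 = 41.5
  Theory 96 × 0.08 = 7.68
Sum = 82.5
Discretionary bonus: 82.5 + 4 = 86.5
86.5 ≥ 55 → Satisfactory

Satisfactory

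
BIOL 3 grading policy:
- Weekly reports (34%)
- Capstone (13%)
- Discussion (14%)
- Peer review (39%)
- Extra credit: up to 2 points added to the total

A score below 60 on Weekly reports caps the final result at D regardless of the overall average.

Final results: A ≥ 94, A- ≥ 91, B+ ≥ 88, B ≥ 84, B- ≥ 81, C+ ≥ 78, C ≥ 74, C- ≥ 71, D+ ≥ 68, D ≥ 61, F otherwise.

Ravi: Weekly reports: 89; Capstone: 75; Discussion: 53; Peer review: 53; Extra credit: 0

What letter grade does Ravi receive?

D+

Weekly reports score 89 ≥ 60: minimum met.
Weighted total:
  Weekly reports 89 × 0.34 = 30.26
  Capstone 75 × 0.13 = 9.75
  Discussion 53 × 0.14 = 7.42
  Peer review 53 × 0.39 = 20.67
Sum = 68.1
Extra credit: 68.1 + 0 = 68.1
68.1 is ≥ 68 and < 71 → D+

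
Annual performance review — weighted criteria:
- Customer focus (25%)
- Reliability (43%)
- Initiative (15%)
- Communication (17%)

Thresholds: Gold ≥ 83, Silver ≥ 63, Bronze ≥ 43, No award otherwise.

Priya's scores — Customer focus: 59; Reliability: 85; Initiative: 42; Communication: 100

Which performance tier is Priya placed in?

Silver

Weighted total:
  Customer focus 59 × 0.25 = 14.75
  Reliability 85 × 0.43 = 36.55
  Initiative 42 × 0.15 = 6.3
  Communication 100 × 0.17 = 17
Sum = 74.6
74.6 is ≥ 63 and < 83 → Silver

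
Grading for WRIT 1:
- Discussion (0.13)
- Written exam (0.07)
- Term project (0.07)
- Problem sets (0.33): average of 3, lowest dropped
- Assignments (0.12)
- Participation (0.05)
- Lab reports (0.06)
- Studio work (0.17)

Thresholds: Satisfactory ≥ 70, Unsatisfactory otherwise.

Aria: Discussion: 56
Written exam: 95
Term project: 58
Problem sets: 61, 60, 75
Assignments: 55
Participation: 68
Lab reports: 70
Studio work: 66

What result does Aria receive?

Problem sets: drop 60 → average of remaining 2 = 136/2 = 68
Weighted total:
  Discussion 56 × 0.13 = 7.28
  Written exam 95 × 0.07 = 6.65
  Term project 58 × 0.07 = 4.06
  Problem sets 68 × 0.33 = 22.44
  Assignments 55 × 0.12 = 6.6
  Participation 68 × 0.05 = 3.4
  Lab reports 70 × 0.06 = 4.2
  Studio work 66 × 0.17 = 11.22
Sum = 65.85
65.85 < 70 → Unsatisfactory

Unsatisfactory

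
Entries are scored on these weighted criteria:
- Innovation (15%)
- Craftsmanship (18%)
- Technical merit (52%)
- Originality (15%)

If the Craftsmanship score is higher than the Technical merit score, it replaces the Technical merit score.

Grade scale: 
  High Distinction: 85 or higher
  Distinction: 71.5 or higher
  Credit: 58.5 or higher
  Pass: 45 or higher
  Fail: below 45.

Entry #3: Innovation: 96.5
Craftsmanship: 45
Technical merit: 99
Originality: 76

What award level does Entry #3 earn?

Craftsmanship (45) ≤ Technical merit (99), so Technical merit stays at 99.
Weighted total:
  Innovation 96.5 × 0.15 = 14.475
  Craftsmanship 45 × 0.18 = 8.1
  Technical merit 99 × 0.52 = 51.48
  Originality 76 × 0.15 = 11.4
Sum = 85.455
85.455 ≥ 85 → High Distinction

High Distinction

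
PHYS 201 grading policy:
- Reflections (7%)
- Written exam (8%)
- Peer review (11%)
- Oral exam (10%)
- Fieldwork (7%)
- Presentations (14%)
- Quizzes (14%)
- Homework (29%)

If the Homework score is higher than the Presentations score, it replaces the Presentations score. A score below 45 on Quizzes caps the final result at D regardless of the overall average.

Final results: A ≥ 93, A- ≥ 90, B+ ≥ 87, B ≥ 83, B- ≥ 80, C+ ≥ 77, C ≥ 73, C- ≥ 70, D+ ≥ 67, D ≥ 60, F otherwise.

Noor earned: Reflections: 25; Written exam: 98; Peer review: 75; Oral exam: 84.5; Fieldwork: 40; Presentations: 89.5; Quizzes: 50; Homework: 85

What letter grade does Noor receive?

C

Homework (85) ≤ Presentations (89.5), so Presentations stays at 89.5.
Quizzes score 50 ≥ 45: minimum met.
Weighted total:
  Reflections 25 × 0.07 = 1.75
  Written exam 98 × 0.08 = 7.84
  Peer review 75 × 0.11 = 8.25
  Oral exam 84.5 × 0.1 = 8.45
  Fieldwork 40 × 0.07 = 2.8
  Presentations 89.5 × 0.14 = 12.53
  Quizzes 50 × 0.14 = 7
  Homework 85 × 0.29 = 24.65
Sum = 73.27
73.27 is ≥ 73 and < 77 → C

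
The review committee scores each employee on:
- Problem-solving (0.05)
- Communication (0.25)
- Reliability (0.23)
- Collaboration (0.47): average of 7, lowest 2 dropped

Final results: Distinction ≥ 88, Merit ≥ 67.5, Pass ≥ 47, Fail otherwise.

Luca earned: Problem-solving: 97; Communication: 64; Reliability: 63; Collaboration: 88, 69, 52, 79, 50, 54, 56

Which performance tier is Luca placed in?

Merit

Collaboration: drop 50, 52 → average of remaining 5 = 346/5 = 69.2
Weighted total:
  Problem-solving 97 × 0.05 = 4.85
  Communication 64 × 0.25 = 16
  Reliability 63 × 0.23 = 14.49
  Collaboration 69.2 × 0.47 = 32.524
Sum = 67.864
67.864 is ≥ 67.5 and < 88 → Merit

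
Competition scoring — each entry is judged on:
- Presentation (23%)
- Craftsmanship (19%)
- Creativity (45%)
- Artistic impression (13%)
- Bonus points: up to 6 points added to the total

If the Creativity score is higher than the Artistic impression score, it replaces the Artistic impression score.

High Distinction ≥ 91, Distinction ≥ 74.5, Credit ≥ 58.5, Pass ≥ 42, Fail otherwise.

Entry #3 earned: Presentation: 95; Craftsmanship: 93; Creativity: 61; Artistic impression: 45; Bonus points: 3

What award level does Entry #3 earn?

Creativity (61) > Artistic impression (45), so Artistic impression counts as 61.
Weighted total:
  Presentation 95 × 0.23 = 21.85
  Craftsmanship 93 × 0.19 = 17.67
  Creativity 61 × 0.45 = 27.45
  Artistic impression 61 × 0.13 = 7.93
Sum = 74.9
Bonus points: 74.9 + 3 = 77.9
77.9 is ≥ 74.5 and < 91 → Distinction

Distinction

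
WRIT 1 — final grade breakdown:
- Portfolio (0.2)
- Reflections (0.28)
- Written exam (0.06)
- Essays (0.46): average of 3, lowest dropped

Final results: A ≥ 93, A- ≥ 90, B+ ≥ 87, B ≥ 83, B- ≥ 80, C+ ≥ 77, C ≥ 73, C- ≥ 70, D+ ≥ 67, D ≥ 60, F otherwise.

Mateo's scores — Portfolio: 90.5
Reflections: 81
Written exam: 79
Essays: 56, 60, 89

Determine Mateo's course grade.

Essays: drop 56 → average of remaining 2 = 149/2 = 74.5
Weighted total:
  Portfolio 90.5 × 0.2 = 18.1
  Reflections 81 × 0.28 = 22.68
  Written exam 79 × 0.06 = 4.74
  Essays 74.5 × 0.46 = 34.27
Sum = 79.79
79.79 is ≥ 77 and < 80 → C+

C+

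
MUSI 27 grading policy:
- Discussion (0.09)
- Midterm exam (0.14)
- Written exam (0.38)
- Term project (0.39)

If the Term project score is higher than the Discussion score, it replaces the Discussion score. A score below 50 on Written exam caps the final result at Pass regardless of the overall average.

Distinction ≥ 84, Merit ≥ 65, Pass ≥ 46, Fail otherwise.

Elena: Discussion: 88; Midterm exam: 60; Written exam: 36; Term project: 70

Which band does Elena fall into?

Pass

Term project (70) ≤ Discussion (88), so Discussion stays at 88.
Written exam score 36 < 50: minimum not met.
Weighted total:
  Discussion 88 × 0.09 = 7.92
  Midterm exam 60 × 0.14 = 8.4
  Written exam 36 × 0.38 = 13.68
  Term project 70 × 0.39 = 27.3
Sum = 57.3
57.3 would be Pass; cap at Pass applies → Pass.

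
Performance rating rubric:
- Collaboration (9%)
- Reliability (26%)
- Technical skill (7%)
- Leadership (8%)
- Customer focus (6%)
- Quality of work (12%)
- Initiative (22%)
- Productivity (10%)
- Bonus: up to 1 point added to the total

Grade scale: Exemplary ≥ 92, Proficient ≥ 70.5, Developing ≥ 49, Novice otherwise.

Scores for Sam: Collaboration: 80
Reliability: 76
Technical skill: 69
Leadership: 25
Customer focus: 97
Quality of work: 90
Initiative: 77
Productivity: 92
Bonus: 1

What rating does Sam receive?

Weighted total:
  Collaboration 80 × 0.09 = 7.2
  Reliability 76 × 0.26 = 19.76
  Technical skill 69 × 0.07 = 4.83
  Leadership 25 × 0.08 = 2
  Customer focus 97 × 0.06 = 5.82
  Quality of work 90 × 0.12 = 10.8
  Initiative 77 × 0.22 = 16.94
  Productivity 92 × 0.1 = 9.2
Sum = 76.55
Bonus: 76.55 + 1 = 77.55
77.55 is ≥ 70.5 and < 92 → Proficient

Proficient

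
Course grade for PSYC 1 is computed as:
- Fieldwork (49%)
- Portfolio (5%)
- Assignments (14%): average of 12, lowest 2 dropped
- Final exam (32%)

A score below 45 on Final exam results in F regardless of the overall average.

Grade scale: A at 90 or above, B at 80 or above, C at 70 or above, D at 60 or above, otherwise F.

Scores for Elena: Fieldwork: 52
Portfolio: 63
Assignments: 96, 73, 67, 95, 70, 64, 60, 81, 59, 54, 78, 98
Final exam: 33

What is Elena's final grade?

F

Assignments: drop 54, 59 → average of remaining 10 = 782/10 = 78.2
Final exam score 33 < 45: minimum not met.
Weighted total:
  Fieldwork 52 × 0.49 = 25.48
  Portfolio 63 × 0.05 = 3.15
  Assignments 78.2 × 0.14 = 10.948
  Final exam 33 × 0.32 = 10.56
Sum = 50.138
Because the Final exam minimum was not met, the result is F.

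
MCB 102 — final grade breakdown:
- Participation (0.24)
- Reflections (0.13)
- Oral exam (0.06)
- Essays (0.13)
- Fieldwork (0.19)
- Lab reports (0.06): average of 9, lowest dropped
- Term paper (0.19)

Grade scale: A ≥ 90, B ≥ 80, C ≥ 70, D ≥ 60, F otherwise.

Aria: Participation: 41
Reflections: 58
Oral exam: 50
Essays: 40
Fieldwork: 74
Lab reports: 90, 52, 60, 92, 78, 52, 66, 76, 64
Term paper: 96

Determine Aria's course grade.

Lab reports: drop 52 → average of remaining 8 = 578/8 = 72.25
Weighted total:
  Participation 41 × 0.24 = 9.84
  Reflections 58 × 0.13 = 7.54
  Oral exam 50 × 0.06 = 3
  Essays 40 × 0.13 = 5.2
  Fieldwork 74 × 0.19 = 14.06
  Lab reports 72.25 × 0.06 = 4.335
  Term paper 96 × 0.19 = 18.24
Sum = 62.215
62.215 is ≥ 60 and < 70 → D

D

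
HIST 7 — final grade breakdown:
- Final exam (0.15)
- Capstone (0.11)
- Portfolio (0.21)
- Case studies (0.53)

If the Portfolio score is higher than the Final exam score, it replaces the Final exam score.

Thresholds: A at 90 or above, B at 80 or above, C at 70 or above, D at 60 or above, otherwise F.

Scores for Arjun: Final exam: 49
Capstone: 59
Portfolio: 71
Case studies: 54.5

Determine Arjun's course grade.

D

Portfolio (71) > Final exam (49), so Final exam counts as 71.
Weighted total:
  Final exam 71 × 0.15 = 10.65
  Capstone 59 × 0.11 = 6.49
  Portfolio 71 × 0.21 = 14.91
  Case studies 54.5 × 0.53 = 28.885
Sum = 60.935
60.935 is ≥ 60 and < 70 → D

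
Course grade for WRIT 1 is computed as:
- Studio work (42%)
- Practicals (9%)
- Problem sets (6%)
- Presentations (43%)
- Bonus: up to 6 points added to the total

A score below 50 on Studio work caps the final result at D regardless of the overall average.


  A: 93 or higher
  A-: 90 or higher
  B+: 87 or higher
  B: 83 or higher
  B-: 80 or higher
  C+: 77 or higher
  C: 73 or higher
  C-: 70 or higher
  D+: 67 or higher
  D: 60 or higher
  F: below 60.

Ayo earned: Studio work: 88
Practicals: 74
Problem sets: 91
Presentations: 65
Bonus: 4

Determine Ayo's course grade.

B-

Studio work score 88 ≥ 50: minimum met.
Weighted total:
  Studio work 88 × 0.42 = 36.96
  Practicals 74 × 0.09 = 6.66
  Problem sets 91 × 0.06 = 5.46
  Presentations 65 × 0.43 = 27.95
Sum = 77.03
Bonus: 77.03 + 4 = 81.03
81.03 is ≥ 80 and < 83 → B-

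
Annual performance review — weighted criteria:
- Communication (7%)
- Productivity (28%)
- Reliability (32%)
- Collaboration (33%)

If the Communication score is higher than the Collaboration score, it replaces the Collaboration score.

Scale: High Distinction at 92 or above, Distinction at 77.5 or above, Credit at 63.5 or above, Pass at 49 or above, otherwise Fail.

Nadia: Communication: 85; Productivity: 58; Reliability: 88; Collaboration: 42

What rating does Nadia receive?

Communication (85) > Collaboration (42), so Collaboration counts as 85.
Weighted total:
  Communication 85 × 0.07 = 5.95
  Productivity 58 × 0.28 = 16.24
  Reliability 88 × 0.32 = 28.16
  Collaboration 85 × 0.33 = 28.05
Sum = 78.4
78.4 is ≥ 77.5 and < 92 → Distinction

Distinction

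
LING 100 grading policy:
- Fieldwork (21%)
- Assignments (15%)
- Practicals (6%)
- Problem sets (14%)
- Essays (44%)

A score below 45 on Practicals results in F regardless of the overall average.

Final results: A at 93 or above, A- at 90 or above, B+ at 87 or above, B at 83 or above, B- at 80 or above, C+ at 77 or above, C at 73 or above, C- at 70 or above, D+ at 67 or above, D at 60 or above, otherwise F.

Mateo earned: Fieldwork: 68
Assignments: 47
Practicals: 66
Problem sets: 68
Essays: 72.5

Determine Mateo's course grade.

D

Practicals score 66 ≥ 45: minimum met.
Weighted total:
  Fieldwork 68 × 0.21 = 14.28
  Assignments 47 × 0.15 = 7.05
  Practicals 66 × 0.06 = 3.96
  Problem sets 68 × 0.14 = 9.52
  Essays 72.5 × 0.44 = 31.9
Sum = 66.71
66.71 is ≥ 60 and < 67 → D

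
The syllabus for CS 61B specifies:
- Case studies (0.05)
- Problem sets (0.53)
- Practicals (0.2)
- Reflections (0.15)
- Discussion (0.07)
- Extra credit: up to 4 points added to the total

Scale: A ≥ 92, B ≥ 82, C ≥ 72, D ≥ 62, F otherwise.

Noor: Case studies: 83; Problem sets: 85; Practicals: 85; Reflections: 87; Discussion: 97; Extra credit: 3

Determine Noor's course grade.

Weighted total:
  Case studies 83 × 0.05 = 4.15
  Problem sets 85 × 0.53 = 45.05
  Practicals 85 × 0.2 = 17
  Reflections 87 × 0.15 = 13.05
  Discussion 97 × 0.07 = 6.79
Sum = 86.04
Extra credit: 86.04 + 3 = 89.04
89.04 is ≥ 82 and < 92 → B

B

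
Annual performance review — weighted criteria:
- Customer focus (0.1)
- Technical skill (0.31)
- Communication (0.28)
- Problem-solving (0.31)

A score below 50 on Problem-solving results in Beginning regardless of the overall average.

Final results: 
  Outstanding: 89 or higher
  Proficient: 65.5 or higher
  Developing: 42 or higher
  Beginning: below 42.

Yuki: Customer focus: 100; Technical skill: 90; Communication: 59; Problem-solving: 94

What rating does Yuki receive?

Problem-solving score 94 ≥ 50: minimum met.
Weighted total:
  Customer focus 100 × 0.1 = 10
  Technical skill 90 × 0.31 = 27.9
  Communication 59 × 0.28 = 16.52
  Problem-solving 94 × 0.31 = 29.14
Sum = 83.56
83.56 is ≥ 65.5 and < 89 → Proficient

Proficient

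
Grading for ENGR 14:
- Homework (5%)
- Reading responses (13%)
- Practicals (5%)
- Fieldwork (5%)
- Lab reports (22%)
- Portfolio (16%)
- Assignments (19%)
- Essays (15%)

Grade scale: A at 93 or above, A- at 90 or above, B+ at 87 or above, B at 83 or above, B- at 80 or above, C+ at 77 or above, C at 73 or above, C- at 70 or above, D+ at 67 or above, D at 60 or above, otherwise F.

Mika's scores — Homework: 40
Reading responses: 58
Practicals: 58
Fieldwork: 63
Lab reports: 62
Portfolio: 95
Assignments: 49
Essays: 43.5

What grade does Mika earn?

D

Weighted total:
  Homework 40 × 0.05 = 2
  Reading responses 58 × 0.13 = 7.54
  Practicals 58 × 0.05 = 2.9
  Fieldwork 63 × 0.05 = 3.15
  Lab reports 62 × 0.22 = 13.64
  Portfolio 95 × 0.16 = 15.2
  Assignments 49 × 0.19 = 9.31
  Essays 43.5 × 0.15 = 6.525
Sum = 60.265
60.265 is ≥ 60 and < 67 → D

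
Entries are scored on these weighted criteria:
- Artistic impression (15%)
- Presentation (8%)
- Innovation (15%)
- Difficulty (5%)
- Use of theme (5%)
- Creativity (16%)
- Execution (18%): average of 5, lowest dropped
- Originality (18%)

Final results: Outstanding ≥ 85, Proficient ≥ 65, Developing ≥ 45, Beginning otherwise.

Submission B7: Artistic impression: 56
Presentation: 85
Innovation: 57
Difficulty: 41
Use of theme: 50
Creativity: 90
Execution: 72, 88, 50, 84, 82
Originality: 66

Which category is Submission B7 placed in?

Proficient

Execution: drop 50 → average of remaining 4 = 326/4 = 81.5
Weighted total:
  Artistic impression 56 × 0.15 = 8.4
  Presentation 85 × 0.08 = 6.8
  Innovation 57 × 0.15 = 8.55
  Difficulty 41 × 0.05 = 2.05
  Use of theme 50 × 0.05 = 2.5
  Creativity 90 × 0.16 = 14.4
  Execution 81.5 × 0.18 = 14.67
  Originality 66 × 0.18 = 11.88
Sum = 69.25
69.25 is ≥ 65 and < 85 → Proficient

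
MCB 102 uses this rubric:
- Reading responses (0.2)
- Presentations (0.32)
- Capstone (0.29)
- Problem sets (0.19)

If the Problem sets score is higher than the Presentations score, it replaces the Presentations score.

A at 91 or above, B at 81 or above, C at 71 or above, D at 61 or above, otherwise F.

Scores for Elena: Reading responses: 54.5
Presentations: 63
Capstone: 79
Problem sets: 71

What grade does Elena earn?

Problem sets (71) > Presentations (63), so Presentations counts as 71.
Weighted total:
  Reading responses 54.5 × 0.2 = 10.9
  Presentations 71 × 0.32 = 22.72
  Capstone 79 × 0.29 = 22.91
  Problem sets 71 × 0.19 = 13.49
Sum = 70.02
70.02 is ≥ 61 and < 71 → D

D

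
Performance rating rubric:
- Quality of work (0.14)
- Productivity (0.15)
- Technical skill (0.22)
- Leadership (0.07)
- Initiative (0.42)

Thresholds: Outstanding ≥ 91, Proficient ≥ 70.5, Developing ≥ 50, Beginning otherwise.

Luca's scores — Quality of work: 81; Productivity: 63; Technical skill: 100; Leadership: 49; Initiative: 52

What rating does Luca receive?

Developing

Weighted total:
  Quality of work 81 × 0.14 = 11.34
  Productivity 63 × 0.15 = 9.45
  Technical skill 100 × 0.22 = 22
  Leadership 49 × 0.07 = 3.43
  Initiative 52 × 0.42 = 21.84
Sum = 68.06
68.06 is ≥ 50 and < 70.5 → Developing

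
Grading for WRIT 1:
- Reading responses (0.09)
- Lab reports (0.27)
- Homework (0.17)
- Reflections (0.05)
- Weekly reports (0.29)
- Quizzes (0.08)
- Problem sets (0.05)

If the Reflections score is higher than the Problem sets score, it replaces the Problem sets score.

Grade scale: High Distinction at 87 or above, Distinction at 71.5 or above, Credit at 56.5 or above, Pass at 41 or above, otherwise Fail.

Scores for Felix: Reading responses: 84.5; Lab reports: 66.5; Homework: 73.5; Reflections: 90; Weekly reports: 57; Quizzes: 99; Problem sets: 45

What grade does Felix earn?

Distinction

Reflections (90) > Problem sets (45), so Problem sets counts as 90.
Weighted total:
  Reading responses 84.5 × 0.09 = 7.605
  Lab reports 66.5 × 0.27 = 17.955
  Homework 73.5 × 0.17 = 12.495
  Reflections 90 × 0.05 = 4.5
  Weekly reports 57 × 0.29 = 16.53
  Quizzes 99 × 0.08 = 7.92
  Problem sets 90 × 0.05 = 4.5
Sum = 71.505
71.505 is ≥ 71.5 and < 87 → Distinction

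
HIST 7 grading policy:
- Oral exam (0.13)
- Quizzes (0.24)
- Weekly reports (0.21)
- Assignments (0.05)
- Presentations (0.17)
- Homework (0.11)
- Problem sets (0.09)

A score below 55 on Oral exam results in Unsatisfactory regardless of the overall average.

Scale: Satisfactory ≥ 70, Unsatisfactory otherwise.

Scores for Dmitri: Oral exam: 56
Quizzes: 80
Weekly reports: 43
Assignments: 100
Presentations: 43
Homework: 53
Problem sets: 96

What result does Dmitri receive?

Unsatisfactory

Oral exam score 56 ≥ 55: minimum met.
Weighted total:
  Oral exam 56 × 0.13 = 7.28
  Quizzes 80 × 0.24 = 19.2
  Weekly reports 43 × 0.21 = 9.03
  Assignments 100 × 0.05 = 5
  Presentations 43 × 0.17 = 7.31
  Homework 53 × 0.11 = 5.83
  Problem sets 96 × 0.09 = 8.64
Sum = 62.29
62.29 < 70 → Unsatisfactory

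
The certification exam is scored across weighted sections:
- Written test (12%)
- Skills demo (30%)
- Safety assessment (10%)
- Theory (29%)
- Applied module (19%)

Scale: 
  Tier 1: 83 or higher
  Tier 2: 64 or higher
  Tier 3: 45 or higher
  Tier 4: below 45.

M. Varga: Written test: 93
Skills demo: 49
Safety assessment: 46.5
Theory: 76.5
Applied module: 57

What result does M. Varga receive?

Tier 3

Weighted total:
  Written test 93 × 0.12 = 11.16
  Skills demo 49 × 0.3 = 14.7
  Safety assessment 46.5 × 0.1 = 4.65
  Theory 76.5 × 0.29 = 22.185
  Applied module 57 × 0.19 = 10.83
Sum = 63.525
63.525 is ≥ 45 and < 64 → Tier 3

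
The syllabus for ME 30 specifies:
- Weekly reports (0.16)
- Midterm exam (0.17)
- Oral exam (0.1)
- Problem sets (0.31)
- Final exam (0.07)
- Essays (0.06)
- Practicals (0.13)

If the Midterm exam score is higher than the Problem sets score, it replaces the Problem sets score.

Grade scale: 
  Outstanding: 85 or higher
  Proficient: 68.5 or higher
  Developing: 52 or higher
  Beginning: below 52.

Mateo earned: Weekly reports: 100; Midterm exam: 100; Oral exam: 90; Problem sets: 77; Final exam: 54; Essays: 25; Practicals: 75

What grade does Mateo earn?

Outstanding

Midterm exam (100) > Problem sets (77), so Problem sets counts as 100.
Weighted total:
  Weekly reports 100 × 0.16 = 16
  Midterm exam 100 × 0.17 = 17
  Oral exam 90 × 0.1 = 9
  Problem sets 100 × 0.31 = 31
  Final exam 54 × 0.07 = 3.78
  Essays 25 × 0.06 = 1.5
  Practicals 75 × 0.13 = 9.75
Sum = 88.03
88.03 ≥ 85 → Outstanding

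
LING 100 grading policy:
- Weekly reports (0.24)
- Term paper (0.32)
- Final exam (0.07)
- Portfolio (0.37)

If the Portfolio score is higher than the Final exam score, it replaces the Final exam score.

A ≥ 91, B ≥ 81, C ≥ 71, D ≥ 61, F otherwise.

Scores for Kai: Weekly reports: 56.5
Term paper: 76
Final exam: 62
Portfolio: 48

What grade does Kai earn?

Portfolio (48) ≤ Final exam (62), so Final exam stays at 62.
Weighted total:
  Weekly reports 56.5 × 0.24 = 13.56
  Term paper 76 × 0.32 = 24.32
  Final exam 62 × 0.07 = 4.34
  Portfolio 48 × 0.37 = 17.76
Sum = 59.98
59.98 < 61 → F

F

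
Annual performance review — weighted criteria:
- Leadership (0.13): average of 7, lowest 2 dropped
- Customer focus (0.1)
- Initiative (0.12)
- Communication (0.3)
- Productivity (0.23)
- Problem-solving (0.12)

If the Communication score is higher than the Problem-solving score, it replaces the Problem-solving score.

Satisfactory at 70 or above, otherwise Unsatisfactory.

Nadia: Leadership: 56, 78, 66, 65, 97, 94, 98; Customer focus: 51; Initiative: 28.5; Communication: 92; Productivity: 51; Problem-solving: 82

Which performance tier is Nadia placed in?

Satisfactory

Leadership: drop 56, 65 → average of remaining 5 = 433/5 = 86.6
Communication (92) > Problem-solving (82), so Problem-solving counts as 92.
Weighted total:
  Leadership 86.6 × 0.13 = 11.258
  Customer focus 51 × 0.1 = 5.1
  Initiative 28.5 × 0.12 = 3.42
  Communication 92 × 0.3 = 27.6
  Productivity 51 × 0.23 = 11.73
  Problem-solving 92 × 0.12 = 11.04
Sum = 70.148
70.148 ≥ 70 → Satisfactory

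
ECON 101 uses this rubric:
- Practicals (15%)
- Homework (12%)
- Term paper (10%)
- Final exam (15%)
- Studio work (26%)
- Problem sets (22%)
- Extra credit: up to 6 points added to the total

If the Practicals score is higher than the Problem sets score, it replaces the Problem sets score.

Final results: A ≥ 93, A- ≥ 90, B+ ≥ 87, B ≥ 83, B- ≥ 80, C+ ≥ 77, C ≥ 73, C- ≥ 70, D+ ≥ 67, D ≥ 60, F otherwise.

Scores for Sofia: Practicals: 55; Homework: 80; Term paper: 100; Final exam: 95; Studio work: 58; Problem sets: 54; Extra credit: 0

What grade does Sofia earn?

D+

Practicals (55) > Problem sets (54), so Problem sets counts as 55.
Weighted total:
  Practicals 55 × 0.15 = 8.25
  Homework 80 × 0.12 = 9.6
  Term paper 100 × 0.1 = 10
  Final exam 95 × 0.15 = 14.25
  Studio work 58 × 0.26 = 15.08
  Problem sets 55 × 0.22 = 12.1
Sum = 69.28
Extra credit: 69.28 + 0 = 69.28
69.28 is ≥ 67 and < 70 → D+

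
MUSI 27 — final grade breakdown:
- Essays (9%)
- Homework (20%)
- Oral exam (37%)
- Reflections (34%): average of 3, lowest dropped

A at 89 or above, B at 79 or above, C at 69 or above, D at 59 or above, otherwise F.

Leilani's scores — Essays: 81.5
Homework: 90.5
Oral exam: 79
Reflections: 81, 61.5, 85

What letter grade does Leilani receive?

B

Reflections: drop 61.5 → average of remaining 2 = 166/2 = 83
Weighted total:
  Essays 81.5 × 0.09 = 7.335
  Homework 90.5 × 0.2 = 18.1
  Oral exam 79 × 0.37 = 29.23
  Reflections 83 × 0.34 = 28.22
Sum = 82.885
82.885 is ≥ 79 and < 89 → B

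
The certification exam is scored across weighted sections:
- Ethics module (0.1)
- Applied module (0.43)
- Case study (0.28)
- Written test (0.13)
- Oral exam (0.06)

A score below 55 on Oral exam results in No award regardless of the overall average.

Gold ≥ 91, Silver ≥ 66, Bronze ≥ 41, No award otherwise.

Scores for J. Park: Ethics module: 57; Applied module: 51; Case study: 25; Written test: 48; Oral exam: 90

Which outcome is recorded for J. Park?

Oral exam score 90 ≥ 55: minimum met.
Weighted total:
  Ethics module 57 × 0.1 = 5.7
  Applied module 51 × 0.43 = 21.93
  Case study 25 × 0.28 = 7
  Written test 48 × 0.13 = 6.24
  Oral exam 90 × 0.06 = 5.4
Sum = 46.27
46.27 is ≥ 41 and < 66 → Bronze

Bronze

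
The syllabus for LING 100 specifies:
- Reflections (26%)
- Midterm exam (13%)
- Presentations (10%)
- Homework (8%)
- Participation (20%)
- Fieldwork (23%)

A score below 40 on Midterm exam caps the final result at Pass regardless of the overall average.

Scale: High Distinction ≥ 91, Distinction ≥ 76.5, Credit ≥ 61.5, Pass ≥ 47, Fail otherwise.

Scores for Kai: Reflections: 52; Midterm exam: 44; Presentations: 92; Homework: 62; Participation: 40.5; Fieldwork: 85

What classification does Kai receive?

Pass

Midterm exam score 44 ≥ 40: minimum met.
Weighted total:
  Reflections 52 × 0.26 = 13.52
  Midterm exam 44 × 0.13 = 5.72
  Presentations 92 × 0.1 = 9.2
  Homework 62 × 0.08 = 4.96
  Participation 40.5 × 0.2 = 8.1
  Fieldwork 85 × 0.23 = 19.55
Sum = 61.05
61.05 is ≥ 47 and < 61.5 → Pass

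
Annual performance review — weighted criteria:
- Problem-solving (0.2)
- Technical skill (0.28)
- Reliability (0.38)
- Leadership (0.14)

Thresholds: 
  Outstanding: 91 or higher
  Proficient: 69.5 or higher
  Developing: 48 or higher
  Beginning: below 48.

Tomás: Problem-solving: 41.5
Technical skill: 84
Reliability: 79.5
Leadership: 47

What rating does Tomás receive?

Weighted total:
  Problem-solving 41.5 × 0.2 = 8.3
  Technical skill 84 × 0.28 = 23.52
  Reliability 79.5 × 0.38 = 30.21
  Leadership 47 × 0.14 = 6.58
Sum = 68.61
68.61 is ≥ 48 and < 69.5 → Developing

Developing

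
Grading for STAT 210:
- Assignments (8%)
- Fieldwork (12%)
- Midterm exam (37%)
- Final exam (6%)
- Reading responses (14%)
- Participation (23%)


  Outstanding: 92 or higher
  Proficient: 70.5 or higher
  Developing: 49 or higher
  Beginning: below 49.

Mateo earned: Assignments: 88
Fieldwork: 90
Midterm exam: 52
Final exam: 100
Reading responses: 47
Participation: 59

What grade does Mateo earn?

Developing

Weighted total:
  Assignments 88 × 0.08 = 7.04
  Fieldwork 90 × 0.12 = 10.8
  Midterm exam 52 × 0.37 = 19.24
  Final exam 100 × 0.06 = 6
  Reading responses 47 × 0.14 = 6.58
  Participation 59 × 0.23 = 13.57
Sum = 63.23
63.23 is ≥ 49 and < 70.5 → Developing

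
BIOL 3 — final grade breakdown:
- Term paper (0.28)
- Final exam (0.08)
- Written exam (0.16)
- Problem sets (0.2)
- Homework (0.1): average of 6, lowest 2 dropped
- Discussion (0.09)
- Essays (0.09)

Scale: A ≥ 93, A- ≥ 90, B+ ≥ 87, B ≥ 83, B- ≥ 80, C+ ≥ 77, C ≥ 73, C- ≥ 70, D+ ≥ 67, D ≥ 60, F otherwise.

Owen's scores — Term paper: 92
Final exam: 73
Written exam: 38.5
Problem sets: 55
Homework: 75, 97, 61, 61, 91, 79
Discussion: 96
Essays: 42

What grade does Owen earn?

D+

Homework: drop 61, 61 → average of remaining 4 = 342/4 = 85.5
Weighted total:
  Term paper 92 × 0.28 = 25.76
  Final exam 73 × 0.08 = 5.84
  Written exam 38.5 × 0.16 = 6.16
  Problem sets 55 × 0.2 = 11
  Homework 85.5 × 0.1 = 8.55
  Discussion 96 × 0.09 = 8.64
  Essays 42 × 0.09 = 3.78
Sum = 69.73
69.73 is ≥ 67 and < 70 → D+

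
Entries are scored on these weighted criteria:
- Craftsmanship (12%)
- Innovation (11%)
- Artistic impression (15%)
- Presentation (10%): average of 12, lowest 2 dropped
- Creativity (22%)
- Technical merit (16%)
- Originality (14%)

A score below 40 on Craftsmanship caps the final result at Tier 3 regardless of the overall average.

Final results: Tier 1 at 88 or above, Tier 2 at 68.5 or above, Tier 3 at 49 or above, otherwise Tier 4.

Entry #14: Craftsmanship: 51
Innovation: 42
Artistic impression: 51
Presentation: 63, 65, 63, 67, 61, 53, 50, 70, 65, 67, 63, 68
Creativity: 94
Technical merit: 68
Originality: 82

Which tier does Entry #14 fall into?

Tier 3

Presentation: drop 50, 53 → average of remaining 10 = 652/10 = 65.2
Craftsmanship score 51 ≥ 40: minimum met.
Weighted total:
  Craftsmanship 51 × 0.12 = 6.12
  Innovation 42 × 0.11 = 4.62
  Artistic impression 51 × 0.15 = 7.65
  Presentation 65.2 × 0.1 = 6.52
  Creativity 94 × 0.22 = 20.68
  Technical merit 68 × 0.16 = 10.88
  Originality 82 × 0.14 = 11.48
Sum = 67.95
67.95 is ≥ 49 and < 68.5 → Tier 3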